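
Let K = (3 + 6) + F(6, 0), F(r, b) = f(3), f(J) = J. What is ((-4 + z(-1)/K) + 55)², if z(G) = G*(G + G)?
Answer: 94249/36 ≈ 2618.0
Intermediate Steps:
z(G) = 2*G² (z(G) = G*(2*G) = 2*G²)
F(r, b) = 3
K = 12 (K = (3 + 6) + 3 = 9 + 3 = 12)
((-4 + z(-1)/K) + 55)² = ((-4 + (2*(-1)²)/12) + 55)² = ((-4 + (2*1)*(1/12)) + 55)² = ((-4 + 2*(1/12)) + 55)² = ((-4 + ⅙) + 55)² = (-23/6 + 55)² = (307/6)² = 94249/36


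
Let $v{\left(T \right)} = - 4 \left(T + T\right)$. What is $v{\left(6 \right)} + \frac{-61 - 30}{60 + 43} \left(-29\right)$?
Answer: $- \frac{2305}{103} \approx -22.379$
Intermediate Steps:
$v{\left(T \right)} = - 8 T$ ($v{\left(T \right)} = - 4 \cdot 2 T = - 8 T$)
$v{\left(6 \right)} + \frac{-61 - 30}{60 + 43} \left(-29\right) = \left(-8\right) 6 + \frac{-61 - 30}{60 + 43} \left(-29\right) = -48 + - \frac{91}{103} \left(-29\right) = -48 + \left(-91\right) \frac{1}{103} \left(-29\right) = -48 - - \frac{2639}{103} = -48 + \frac{2639}{103} = - \frac{2305}{103}$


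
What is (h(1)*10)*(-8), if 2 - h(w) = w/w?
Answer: -80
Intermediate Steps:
h(w) = 1 (h(w) = 2 - w/w = 2 - 1*1 = 2 - 1 = 1)
(h(1)*10)*(-8) = (1*10)*(-8) = 10*(-8) = -80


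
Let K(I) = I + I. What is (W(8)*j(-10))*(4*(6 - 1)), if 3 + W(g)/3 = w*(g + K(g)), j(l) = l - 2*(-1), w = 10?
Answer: -113760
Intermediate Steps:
K(I) = 2*I
j(l) = 2 + l (j(l) = l + 2 = 2 + l)
W(g) = -9 + 90*g (W(g) = -9 + 3*(10*(g + 2*g)) = -9 + 3*(10*(3*g)) = -9 + 3*(30*g) = -9 + 90*g)
(W(8)*j(-10))*(4*(6 - 1)) = ((-9 + 90*8)*(2 - 10))*(4*(6 - 1)) = ((-9 + 720)*(-8))*(4*5) = (711*(-8))*20 = -5688*20 = -113760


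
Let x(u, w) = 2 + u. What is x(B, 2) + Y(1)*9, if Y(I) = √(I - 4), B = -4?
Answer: -2 + 9*I*√3 ≈ -2.0 + 15.588*I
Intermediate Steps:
Y(I) = √(-4 + I)
x(B, 2) + Y(1)*9 = (2 - 4) + √(-4 + 1)*9 = -2 + √(-3)*9 = -2 + (I*√3)*9 = -2 + 9*I*√3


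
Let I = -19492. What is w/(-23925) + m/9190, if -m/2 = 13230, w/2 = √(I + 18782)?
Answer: -2646/919 - 2*I*√710/23925 ≈ -2.8792 - 0.0022274*I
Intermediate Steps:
w = 2*I*√710 (w = 2*√(-19492 + 18782) = 2*√(-710) = 2*(I*√710) = 2*I*√710 ≈ 53.292*I)
m = -26460 (m = -2*13230 = -26460)
w/(-23925) + m/9190 = (2*I*√710)/(-23925) - 26460/9190 = (2*I*√710)*(-1/23925) - 26460*1/9190 = -2*I*√710/23925 - 2646/919 = -2646/919 - 2*I*√710/23925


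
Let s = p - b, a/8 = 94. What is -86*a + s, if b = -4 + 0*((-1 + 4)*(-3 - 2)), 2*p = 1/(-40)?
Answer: -5173441/80 ≈ -64668.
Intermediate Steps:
a = 752 (a = 8*94 = 752)
p = -1/80 (p = (½)/(-40) = (½)*(-1/40) = -1/80 ≈ -0.012500)
b = -4 (b = -4 + 0*(3*(-5)) = -4 + 0*(-15) = -4 + 0 = -4)
s = 319/80 (s = -1/80 - 1*(-4) = -1/80 + 4 = 319/80 ≈ 3.9875)
-86*a + s = -86*752 + 319/80 = -64672 + 319/80 = -5173441/80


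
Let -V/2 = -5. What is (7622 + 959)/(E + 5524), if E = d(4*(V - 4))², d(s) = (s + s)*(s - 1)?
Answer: 8581/1224340 ≈ 0.0070087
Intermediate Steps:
V = 10 (V = -2*(-5) = 10)
d(s) = 2*s*(-1 + s) (d(s) = (2*s)*(-1 + s) = 2*s*(-1 + s))
E = 1218816 (E = (2*(4*(10 - 4))*(-1 + 4*(10 - 4)))² = (2*(4*6)*(-1 + 4*6))² = (2*24*(-1 + 24))² = (2*24*23)² = 1104² = 1218816)
(7622 + 959)/(E + 5524) = (7622 + 959)/(1218816 + 5524) = 8581/1224340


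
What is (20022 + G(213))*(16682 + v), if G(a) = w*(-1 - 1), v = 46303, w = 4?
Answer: 1260581790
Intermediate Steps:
G(a) = -8 (G(a) = 4*(-1 - 1) = 4*(-2) = -8)
(20022 + G(213))*(16682 + v) = (20022 - 8)*(16682 + 46303) = 20014*62985 = 1260581790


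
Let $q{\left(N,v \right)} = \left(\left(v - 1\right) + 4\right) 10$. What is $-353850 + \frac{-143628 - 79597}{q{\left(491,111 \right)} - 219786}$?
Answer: $- \frac{77367663875}{218646} \approx -3.5385 \cdot 10^{5}$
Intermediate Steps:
$q{\left(N,v \right)} = 30 + 10 v$ ($q{\left(N,v \right)} = \left(\left(v - 1\right) + 4\right) 10 = \left(\left(-1 + v\right) + 4\right) 10 = \left(3 + v\right) 10 = 30 + 10 v$)
$-353850 + \frac{-143628 - 79597}{q{\left(491,111 \right)} - 219786} = -353850 + \frac{-143628 - 79597}{\left(30 + 10 \cdot 111\right) - 219786} = -353850 - \frac{223225}{\left(30 + 1110\right) - 219786} = -353850 - \frac{223225}{1140 - 219786} = -353850 - \frac{223225}{-218646} = -353850 - - \frac{223225}{218646} = -353850 + \frac{223225}{218646} = - \frac{77367663875}{218646}$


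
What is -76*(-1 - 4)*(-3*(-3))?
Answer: 3420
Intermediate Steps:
-76*(-1 - 4)*(-3*(-3)) = -(-380)*9 = -76*(-45) = 3420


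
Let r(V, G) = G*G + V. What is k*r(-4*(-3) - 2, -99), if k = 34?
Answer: 333574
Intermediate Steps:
r(V, G) = V + G² (r(V, G) = G² + V = V + G²)
k*r(-4*(-3) - 2, -99) = 34*((-4*(-3) - 2) + (-99)²) = 34*((12 - 2) + 9801) = 34*(10 + 9801) = 34*9811 = 333574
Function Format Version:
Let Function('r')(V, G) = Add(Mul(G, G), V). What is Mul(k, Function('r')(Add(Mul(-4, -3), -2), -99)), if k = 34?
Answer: 333574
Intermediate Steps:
Function('r')(V, G) = Add(V, Pow(G, 2)) (Function('r')(V, G) = Add(Pow(G, 2), V) = Add(V, Pow(G, 2)))
Mul(k, Function('r')(Add(Mul(-4, -3), -2), -99)) = Mul(34, Add(Add(Mul(-4, -3), -2), Pow(-99, 2))) = Mul(34, Add(Add(12, -2), 9801)) = Mul(34, Add(10, 9801)) = Mul(34, 9811) = 333574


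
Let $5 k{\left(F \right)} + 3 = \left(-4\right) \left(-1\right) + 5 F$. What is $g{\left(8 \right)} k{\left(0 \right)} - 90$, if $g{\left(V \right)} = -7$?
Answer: $- \frac{457}{5} \approx -91.4$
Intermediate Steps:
$k{\left(F \right)} = \frac{1}{5} + F$ ($k{\left(F \right)} = - \frac{3}{5} + \frac{\left(-4\right) \left(-1\right) + 5 F}{5} = - \frac{3}{5} + \frac{4 + 5 F}{5} = - \frac{3}{5} + \left(\frac{4}{5} + F\right) = \frac{1}{5} + F$)
$g{\left(8 \right)} k{\left(0 \right)} - 90 = - 7 \left(\frac{1}{5} + 0\right) - 90 = \left(-7\right) \frac{1}{5} - 90 = - \frac{7}{5} - 90 = - \frac{457}{5}$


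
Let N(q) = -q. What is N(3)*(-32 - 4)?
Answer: 108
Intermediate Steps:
N(3)*(-32 - 4) = (-1*3)*(-32 - 4) = -3*(-36) = 108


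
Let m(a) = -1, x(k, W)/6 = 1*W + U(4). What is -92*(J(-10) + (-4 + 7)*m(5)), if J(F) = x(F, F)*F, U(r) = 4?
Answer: -32844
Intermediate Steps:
x(k, W) = 24 + 6*W (x(k, W) = 6*(1*W + 4) = 6*(W + 4) = 6*(4 + W) = 24 + 6*W)
J(F) = F*(24 + 6*F) (J(F) = (24 + 6*F)*F = F*(24 + 6*F))
-92*(J(-10) + (-4 + 7)*m(5)) = -92*(6*(-10)*(4 - 10) + (-4 + 7)*(-1)) = -92*(6*(-10)*(-6) + 3*(-1)) = -92*(360 - 3) = -92*357 = -32844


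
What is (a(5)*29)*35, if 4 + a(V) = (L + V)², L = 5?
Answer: 97440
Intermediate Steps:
a(V) = -4 + (5 + V)²
(a(5)*29)*35 = ((-4 + (5 + 5)²)*29)*35 = ((-4 + 10²)*29)*35 = ((-4 + 100)*29)*35 = (96*29)*35 = 2784*35 = 97440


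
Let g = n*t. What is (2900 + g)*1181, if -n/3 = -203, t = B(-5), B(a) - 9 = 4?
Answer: 12774877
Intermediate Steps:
B(a) = 13 (B(a) = 9 + 4 = 13)
t = 13
n = 609 (n = -3*(-203) = 609)
g = 7917 (g = 609*13 = 7917)
(2900 + g)*1181 = (2900 + 7917)*1181 = 10817*1181 = 12774877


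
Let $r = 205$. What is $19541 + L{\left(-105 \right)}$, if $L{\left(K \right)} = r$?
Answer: $19746$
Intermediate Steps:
$L{\left(K \right)} = 205$
$19541 + L{\left(-105 \right)} = 19541 + 205 = 19746$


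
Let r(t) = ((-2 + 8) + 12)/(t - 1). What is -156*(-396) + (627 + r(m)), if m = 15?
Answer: 436830/7 ≈ 62404.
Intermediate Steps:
r(t) = 18/(-1 + t) (r(t) = (6 + 12)/(-1 + t) = 18/(-1 + t))
-156*(-396) + (627 + r(m)) = -156*(-396) + (627 + 18/(-1 + 15)) = 61776 + (627 + 18/14) = 61776 + (627 + 18*(1/14)) = 61776 + (627 + 9/7) = 61776 + 4398/7 = 436830/7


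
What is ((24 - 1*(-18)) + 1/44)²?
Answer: 3418801/1936 ≈ 1765.9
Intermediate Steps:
((24 - 1*(-18)) + 1/44)² = ((24 + 18) + 1/44)² = (42 + 1/44)² = (1849/44)² = 3418801/1936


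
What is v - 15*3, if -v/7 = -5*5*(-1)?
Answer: -220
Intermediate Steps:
v = -175 (v = -7*(-5*5)*(-1) = -(-175)*(-1) = -7*25 = -175)
v - 15*3 = -175 - 15*3 = -175 - 45 = -220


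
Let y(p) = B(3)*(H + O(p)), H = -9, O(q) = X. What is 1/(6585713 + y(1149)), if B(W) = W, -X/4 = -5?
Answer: 1/6585746 ≈ 1.5184e-7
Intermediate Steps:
X = 20 (X = -4*(-5) = 20)
O(q) = 20
y(p) = 33 (y(p) = 3*(-9 + 20) = 3*11 = 33)
1/(6585713 + y(1149)) = 1/(6585713 + 33) = 1/6585746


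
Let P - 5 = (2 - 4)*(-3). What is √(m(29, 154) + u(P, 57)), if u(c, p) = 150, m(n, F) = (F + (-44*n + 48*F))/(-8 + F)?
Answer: 3*√114245/73 ≈ 13.890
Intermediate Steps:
P = 11 (P = 5 + (2 - 4)*(-3) = 5 - 2*(-3) = 5 + 6 = 11)
m(n, F) = (-44*n + 49*F)/(-8 + F)
√(m(29, 154) + u(P, 57)) = √((-44*29 + 49*154)/(-8 + 154) + 150) = √((-1276 + 7546)/146 + 150) = √((1/146)*6270 + 150) = √(3135/73 + 150) = √(14085/73) = 3*√114245/73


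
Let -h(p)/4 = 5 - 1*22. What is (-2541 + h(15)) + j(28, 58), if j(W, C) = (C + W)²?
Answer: 4923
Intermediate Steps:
h(p) = 68 (h(p) = -4*(5 - 1*22) = -4*(5 - 22) = -4*(-17) = 68)
(-2541 + h(15)) + j(28, 58) = (-2541 + 68) + (58 + 28)² = -2473 + 86² = -2473 + 7396 = 4923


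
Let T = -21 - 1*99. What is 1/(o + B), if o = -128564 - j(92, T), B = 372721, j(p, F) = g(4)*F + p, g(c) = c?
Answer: 1/244545 ≈ 4.0892e-6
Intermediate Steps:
T = -120 (T = -21 - 99 = -120)
j(p, F) = p + 4*F (j(p, F) = 4*F + p = p + 4*F)
o = -128176 (o = -128564 - (92 + 4*(-120)) = -128564 - (92 - 480) = -128564 - 1*(-388) = -128564 + 388 = -128176)
1/(o + B) = 1/(-128176 + 372721) = 1/244545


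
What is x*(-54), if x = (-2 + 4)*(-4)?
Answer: 432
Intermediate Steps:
x = -8 (x = 2*(-4) = -8)
x*(-54) = -8*(-54) = 432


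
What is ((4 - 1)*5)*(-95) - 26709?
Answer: -28134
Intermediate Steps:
((4 - 1)*5)*(-95) - 26709 = (3*5)*(-95) - 26709 = 15*(-95) - 26709 = -1425 - 26709 = -28134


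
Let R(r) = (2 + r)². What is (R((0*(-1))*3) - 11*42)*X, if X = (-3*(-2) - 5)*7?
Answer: -3206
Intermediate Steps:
X = 7 (X = (6 - 5)*7 = 1*7 = 7)
(R((0*(-1))*3) - 11*42)*X = ((2 + (0*(-1))*3)² - 11*42)*7 = ((2 + 0*3)² - 462)*7 = ((2 + 0)² - 462)*7 = (2² - 462)*7 = (4 - 462)*7 = -458*7 = -3206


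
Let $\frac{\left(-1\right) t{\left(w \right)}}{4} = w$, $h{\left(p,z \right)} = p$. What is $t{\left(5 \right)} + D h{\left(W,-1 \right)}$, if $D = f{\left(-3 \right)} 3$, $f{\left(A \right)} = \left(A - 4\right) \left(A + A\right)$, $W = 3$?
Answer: $358$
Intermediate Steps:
$f{\left(A \right)} = 2 A \left(-4 + A\right)$ ($f{\left(A \right)} = \left(-4 + A\right) 2 A = 2 A \left(-4 + A\right)$)
$t{\left(w \right)} = - 4 w$
$D = 126$ ($D = 2 \left(-3\right) \left(-4 - 3\right) 3 = 2 \left(-3\right) \left(-7\right) 3 = 42 \cdot 3 = 126$)
$t{\left(5 \right)} + D h{\left(W,-1 \right)} = \left(-4\right) 5 + 126 \cdot 3 = -20 + 378 = 358$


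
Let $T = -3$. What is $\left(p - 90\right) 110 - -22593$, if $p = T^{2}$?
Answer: $13683$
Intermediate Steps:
$p = 9$ ($p = \left(-3\right)^{2} = 9$)
$\left(p - 90\right) 110 - -22593 = \left(9 - 90\right) 110 - -22593 = \left(-81\right) 110 + 22593 = -8910 + 22593 = 13683$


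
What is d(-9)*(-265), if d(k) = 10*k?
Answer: 23850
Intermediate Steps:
d(-9)*(-265) = (10*(-9))*(-265) = -90*(-265) = 23850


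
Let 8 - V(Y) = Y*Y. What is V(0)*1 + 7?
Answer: 15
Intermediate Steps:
V(Y) = 8 - Y² (V(Y) = 8 - Y*Y = 8 - Y²)
V(0)*1 + 7 = (8 - 1*0²)*1 + 7 = (8 - 1*0)*1 + 7 = (8 + 0)*1 + 7 = 8*1 + 7 = 8 + 7 = 15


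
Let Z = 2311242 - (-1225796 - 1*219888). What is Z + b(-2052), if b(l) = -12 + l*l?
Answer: 7967618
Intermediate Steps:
Z = 3756926 (Z = 2311242 - (-1225796 - 219888) = 2311242 - 1*(-1445684) = 2311242 + 1445684 = 3756926)
b(l) = -12 + l²
Z + b(-2052) = 3756926 + (-12 + (-2052)²) = 3756926 + (-12 + 4210704) = 3756926 + 4210692 = 7967618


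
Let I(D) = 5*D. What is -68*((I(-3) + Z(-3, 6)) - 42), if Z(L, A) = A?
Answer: 3468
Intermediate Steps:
-68*((I(-3) + Z(-3, 6)) - 42) = -68*((5*(-3) + 6) - 42) = -68*((-15 + 6) - 42) = -68*(-9 - 42) = -68*(-51) = 3468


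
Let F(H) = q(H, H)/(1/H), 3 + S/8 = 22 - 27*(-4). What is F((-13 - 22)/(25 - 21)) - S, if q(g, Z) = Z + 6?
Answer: -15871/16 ≈ -991.94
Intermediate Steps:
q(g, Z) = 6 + Z
S = 1016 (S = -24 + 8*(22 - 27*(-4)) = -24 + 8*(22 + 108) = -24 + 8*130 = -24 + 1040 = 1016)
F(H) = H*(6 + H) (F(H) = (6 + H)/(1/H) = (6 + H)*H = H*(6 + H))
F((-13 - 22)/(25 - 21)) - S = ((-13 - 22)/(25 - 21))*(6 + (-13 - 22)/(25 - 21)) - 1*1016 = (-35/4)*(6 - 35/4) - 1016 = (-35*¼)*(6 - 35*¼) - 1016 = -35*(6 - 35/4)/4 - 1016 = -35/4*(-11/4) - 1016 = 385/16 - 1016 = -15871/16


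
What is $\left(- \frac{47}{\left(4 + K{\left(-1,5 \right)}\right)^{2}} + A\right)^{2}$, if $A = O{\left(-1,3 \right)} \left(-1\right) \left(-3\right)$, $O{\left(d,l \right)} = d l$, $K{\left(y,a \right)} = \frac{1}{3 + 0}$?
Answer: $\frac{3779136}{28561} \approx 132.32$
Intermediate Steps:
$K{\left(y,a \right)} = \frac{1}{3}$
$A = -9$ ($A = \left(-1\right) 3 \left(-1\right) \left(-3\right) = \left(-3\right) \left(-1\right) \left(-3\right) = 3 \left(-3\right) = -9$)
$\left(- \frac{47}{\left(4 + K{\left(-1,5 \right)}\right)^{2}} + A\right)^{2} = \left(- \frac{47}{\left(4 + \frac{1}{3}\right)^{2}} - 9\right)^{2} = \left(- \frac{47}{\left(\frac{13}{3}\right)^{2}} - 9\right)^{2} = \left(- \frac{47}{\frac{169}{9}} - 9\right)^{2} = \left(\left(-47\right) \frac{9}{169} - 9\right)^{2} = \left(- \frac{423}{169} - 9\right)^{2} = \left(- \frac{1944}{169}\right)^{2} = \frac{3779136}{28561}$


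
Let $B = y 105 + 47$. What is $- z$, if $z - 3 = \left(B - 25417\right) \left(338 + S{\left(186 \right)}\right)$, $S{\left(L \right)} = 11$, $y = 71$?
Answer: $6252332$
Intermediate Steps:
$B = 7502$ ($B = 71 \cdot 105 + 47 = 7455 + 47 = 7502$)
$z = -6252332$ ($z = 3 + \left(7502 - 25417\right) \left(338 + 11\right) = 3 - 6252335 = -6252332$)
$- z = \left(-1\right) \left(-6252332\right) = 6252332$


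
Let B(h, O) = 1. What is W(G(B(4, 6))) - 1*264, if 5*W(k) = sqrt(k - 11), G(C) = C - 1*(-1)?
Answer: -264 + 3*I/5 ≈ -264.0 + 0.6*I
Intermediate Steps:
G(C) = 1 + C (G(C) = C + 1 = 1 + C)
W(k) = sqrt(-11 + k)/5 (W(k) = sqrt(k - 11)/5 = sqrt(-11 + k)/5)
W(G(B(4, 6))) - 1*264 = sqrt(-11 + (1 + 1))/5 - 1*264 = sqrt(-11 + 2)/5 - 264 = sqrt(-9)/5 - 264 = (3*I)/5 - 264 = 3*I/5 - 264 = -264 + 3*I/5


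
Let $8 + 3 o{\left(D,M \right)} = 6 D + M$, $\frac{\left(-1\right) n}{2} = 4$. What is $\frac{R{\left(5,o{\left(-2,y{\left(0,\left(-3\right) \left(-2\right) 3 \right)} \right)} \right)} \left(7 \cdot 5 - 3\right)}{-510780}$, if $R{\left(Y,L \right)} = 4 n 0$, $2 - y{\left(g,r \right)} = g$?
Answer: $0$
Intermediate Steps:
$n = -8$ ($n = \left(-2\right) 4 = -8$)
$y{\left(g,r \right)} = 2 - g$
$o{\left(D,M \right)} = - \frac{8}{3} + 2 D + \frac{M}{3}$ ($o{\left(D,M \right)} = - \frac{8}{3} + \frac{6 D + M}{3} = - \frac{8}{3} + \frac{M + 6 D}{3} = - \frac{8}{3} + \left(2 D + \frac{M}{3}\right) = - \frac{8}{3} + 2 D + \frac{M}{3}$)
$R{\left(Y,L \right)} = 0$ ($R{\left(Y,L \right)} = 4 \left(-8\right) 0 = \left(-32\right) 0 = 0$)
$\frac{R{\left(5,o{\left(-2,y{\left(0,\left(-3\right) \left(-2\right) 3 \right)} \right)} \right)} \left(7 \cdot 5 - 3\right)}{-510780} = \frac{0 \left(7 \cdot 5 - 3\right)}{-510780} = 0 \left(35 - 3\right) \left(- \frac{1}{510780}\right) = 0 \cdot 32 \left(- \frac{1}{510780}\right) = 0 \left(- \frac{1}{510780}\right) = 0$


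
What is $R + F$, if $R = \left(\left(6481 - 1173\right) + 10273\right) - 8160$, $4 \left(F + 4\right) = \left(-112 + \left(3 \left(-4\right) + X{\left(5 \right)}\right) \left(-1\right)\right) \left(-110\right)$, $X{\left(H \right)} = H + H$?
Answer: $10442$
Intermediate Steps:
$X{\left(H \right)} = 2 H$
$F = 3021$ ($F = -4 + \frac{\left(-112 + \left(3 \left(-4\right) + 2 \cdot 5\right) \left(-1\right)\right) \left(-110\right)}{4} = -4 + \frac{\left(-112 + \left(-12 + 10\right) \left(-1\right)\right) \left(-110\right)}{4} = -4 + \frac{\left(-112 - -2\right) \left(-110\right)}{4} = -4 + \frac{\left(-112 + 2\right) \left(-110\right)}{4} = -4 + \frac{\left(-110\right) \left(-110\right)}{4} = -4 + \frac{1}{4} \cdot 12100 = -4 + 3025 = 3021$)
$R = 7421$ ($R = \left(\left(6481 - 1173\right) + 10273\right) - 8160 = \left(5308 + 10273\right) - 8160 = 15581 - 8160 = 7421$)
$R + F = 7421 + 3021 = 10442$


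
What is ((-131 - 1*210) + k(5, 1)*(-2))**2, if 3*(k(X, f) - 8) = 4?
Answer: 1164241/9 ≈ 1.2936e+5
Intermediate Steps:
k(X, f) = 28/3 (k(X, f) = 8 + (1/3)*4 = 8 + 4/3 = 28/3)
((-131 - 1*210) + k(5, 1)*(-2))**2 = ((-131 - 1*210) + (28/3)*(-2))**2 = ((-131 - 210) - 56/3)**2 = (-341 - 56/3)**2 = (-1079/3)**2 = 1164241/9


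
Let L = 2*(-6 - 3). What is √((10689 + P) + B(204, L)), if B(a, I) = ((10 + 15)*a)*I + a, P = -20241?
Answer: 2*I*√25287 ≈ 318.04*I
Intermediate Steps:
L = -18 (L = 2*(-9) = -18)
B(a, I) = a + 25*I*a (B(a, I) = (25*a)*I + a = 25*I*a + a = a + 25*I*a)
√((10689 + P) + B(204, L)) = √((10689 - 20241) + 204*(1 + 25*(-18))) = √(-9552 + 204*(1 - 450)) = √(-9552 + 204*(-449)) = √(-9552 - 91596) = √(-101148) = 2*I*√25287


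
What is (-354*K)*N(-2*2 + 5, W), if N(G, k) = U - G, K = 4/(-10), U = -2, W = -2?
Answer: -2124/5 ≈ -424.80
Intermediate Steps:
K = -⅖ (K = 4*(-⅒) = -⅖ ≈ -0.40000)
N(G, k) = -2 - G
(-354*K)*N(-2*2 + 5, W) = (-354*(-⅖))*(-2 - (-2*2 + 5)) = 708*(-2 - (-4 + 5))/5 = 708*(-2 - 1*1)/5 = 708*(-2 - 1)/5 = (708/5)*(-3) = -2124/5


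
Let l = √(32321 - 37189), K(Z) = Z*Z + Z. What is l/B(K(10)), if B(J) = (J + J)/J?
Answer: I*√1217 ≈ 34.885*I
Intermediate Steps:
K(Z) = Z + Z² (K(Z) = Z² + Z = Z + Z²)
B(J) = 2 (B(J) = (2*J)/J = 2)
l = 2*I*√1217 (l = √(-4868) = 2*I*√1217 ≈ 69.771*I)
l/B(K(10)) = (2*I*√1217)/2 = (2*I*√1217)*(½) = I*√1217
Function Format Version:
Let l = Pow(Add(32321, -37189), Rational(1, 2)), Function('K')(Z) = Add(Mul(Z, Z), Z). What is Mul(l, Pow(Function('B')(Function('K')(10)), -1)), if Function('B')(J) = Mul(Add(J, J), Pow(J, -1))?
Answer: Mul(I, Pow(1217, Rational(1, 2))) ≈ Mul(34.885, I)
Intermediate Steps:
Function('K')(Z) = Add(Z, Pow(Z, 2)) (Function('K')(Z) = Add(Pow(Z, 2), Z) = Add(Z, Pow(Z, 2)))
Function('B')(J) = 2 (Function('B')(J) = Mul(Mul(2, J), Pow(J, -1)) = 2)
l = Mul(2, I, Pow(1217, Rational(1, 2))) (l = Pow(-4868, Rational(1, 2)) = Mul(2, I, Pow(1217, Rational(1, 2))) ≈ Mul(69.771, I))
Mul(l, Pow(Function('B')(Function('K')(10)), -1)) = Mul(Mul(2, I, Pow(1217, Rational(1, 2))), Pow(2, -1)) = Mul(Mul(2, I, Pow(1217, Rational(1, 2))), Rational(1, 2)) = Mul(I, Pow(1217, Rational(1, 2)))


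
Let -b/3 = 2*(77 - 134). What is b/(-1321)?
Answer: -342/1321 ≈ -0.25889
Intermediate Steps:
b = 342 (b = -6*(77 - 134) = -6*(-57) = -3*(-114) = 342)
b/(-1321) = 342/(-1321) = 342*(-1/1321) = -342/1321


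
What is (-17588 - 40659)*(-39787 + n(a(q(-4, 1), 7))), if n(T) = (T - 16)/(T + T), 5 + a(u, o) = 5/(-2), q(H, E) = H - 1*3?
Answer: 69521464061/30 ≈ 2.3174e+9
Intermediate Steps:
q(H, E) = -3 + H (q(H, E) = H - 3 = -3 + H)
a(u, o) = -15/2 (a(u, o) = -5 + 5/(-2) = -5 + 5*(-½) = -5 - 5/2 = -15/2)
n(T) = (-16 + T)/(2*T) (n(T) = (-16 + T)/((2*T)) = (-16 + T)*(1/(2*T)) = (-16 + T)/(2*T))
(-17588 - 40659)*(-39787 + n(a(q(-4, 1), 7))) = (-17588 - 40659)*(-39787 + (-16 - 15/2)/(2*(-15/2))) = -58247*(-39787 + (½)*(-2/15)*(-47/2)) = -58247*(-39787 + 47/30) = -58247*(-1193563/30) = 69521464061/30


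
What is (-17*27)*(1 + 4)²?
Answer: -11475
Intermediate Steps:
(-17*27)*(1 + 4)² = -459*5² = -459*25 = -11475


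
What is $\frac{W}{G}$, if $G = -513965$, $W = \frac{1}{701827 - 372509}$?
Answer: $- \frac{1}{169257925870} \approx -5.9081 \cdot 10^{-12}$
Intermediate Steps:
$W = \frac{1}{329318} \approx 3.0366 \cdot 10^{-6}$
$\frac{W}{G} = \frac{1}{329318 \left(-513965\right)} = \frac{1}{329318} \left(- \frac{1}{513965}\right) = - \frac{1}{169257925870}$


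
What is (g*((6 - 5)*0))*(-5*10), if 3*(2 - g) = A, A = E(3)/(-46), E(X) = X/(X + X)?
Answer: 0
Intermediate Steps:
E(X) = ½ (E(X) = X/((2*X)) = (1/(2*X))*X = ½)
A = -1/92 (A = (½)/(-46) = (½)*(-1/46) = -1/92 ≈ -0.010870)
g = 553/276 (g = 2 - ⅓*(-1/92) = 2 + 1/276 = 553/276 ≈ 2.0036)
(g*((6 - 5)*0))*(-5*10) = (553*((6 - 5)*0)/276)*(-5*10) = (553*(1*0)/276)*(-50) = ((553/276)*0)*(-50) = 0*(-50) = 0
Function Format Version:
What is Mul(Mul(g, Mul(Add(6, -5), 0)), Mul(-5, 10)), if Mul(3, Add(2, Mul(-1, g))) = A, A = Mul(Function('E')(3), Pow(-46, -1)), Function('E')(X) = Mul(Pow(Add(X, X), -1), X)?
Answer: 0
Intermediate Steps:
Function('E')(X) = Rational(1, 2) (Function('E')(X) = Mul(Pow(Mul(2, X), -1), X) = Mul(Mul(Rational(1, 2), Pow(X, -1)), X) = Rational(1, 2))
A = Rational(-1, 92) (A = Mul(Rational(1, 2), Pow(-46, -1)) = Mul(Rational(1, 2), Rational(-1, 46)) = Rational(-1, 92) ≈ -0.010870)
g = Rational(553, 276) (g = Add(2, Mul(Rational(-1, 3), Rational(-1, 92))) = Add(2, Rational(1, 276)) = Rational(553, 276) ≈ 2.0036)
Mul(Mul(g, Mul(Add(6, -5), 0)), Mul(-5, 10)) = Mul(Mul(Rational(553, 276), Mul(Add(6, -5), 0)), Mul(-5, 10)) = Mul(Mul(Rational(553, 276), Mul(1, 0)), -50) = Mul(Mul(Rational(553, 276), 0), -50) = Mul(0, -50) = 0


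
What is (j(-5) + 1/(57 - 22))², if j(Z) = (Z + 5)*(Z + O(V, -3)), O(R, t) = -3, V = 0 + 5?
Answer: 1/1225 ≈ 0.00081633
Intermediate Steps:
V = 5
j(Z) = (-3 + Z)*(5 + Z) (j(Z) = (Z + 5)*(Z - 3) = (5 + Z)*(-3 + Z) = (-3 + Z)*(5 + Z))
(j(-5) + 1/(57 - 22))² = ((-15 + (-5)² + 2*(-5)) + 1/(57 - 22))² = ((-15 + 25 - 10) + 1/35)² = (0 + 1/35)² = (1/35)² = 1/1225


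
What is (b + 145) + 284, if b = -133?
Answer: 296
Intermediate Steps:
(b + 145) + 284 = (-133 + 145) + 284 = 12 + 284 = 296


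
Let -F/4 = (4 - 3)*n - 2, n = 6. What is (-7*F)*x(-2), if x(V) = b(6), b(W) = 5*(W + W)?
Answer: 6720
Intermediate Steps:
b(W) = 10*W (b(W) = 5*(2*W) = 10*W)
x(V) = 60 (x(V) = 10*6 = 60)
F = -16 (F = -4*((4 - 3)*6 - 2) = -4*(1*6 - 2) = -4*(6 - 2) = -4*4 = -16)
(-7*F)*x(-2) = -7*(-16)*60 = 112*60 = 6720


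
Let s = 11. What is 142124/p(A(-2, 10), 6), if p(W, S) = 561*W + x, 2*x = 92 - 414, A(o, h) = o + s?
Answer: 35531/1222 ≈ 29.076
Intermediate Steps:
A(o, h) = 11 + o (A(o, h) = o + 11 = 11 + o)
x = -161 (x = (92 - 414)/2 = (1/2)*(-322) = -161)
p(W, S) = -161 + 561*W (p(W, S) = 561*W - 161 = -161 + 561*W)
142124/p(A(-2, 10), 6) = 142124/(-161 + 561*(11 - 2)) = 142124/(-161 + 561*9) = 142124/(-161 + 5049) = 142124/4888 = 142124*(1/4888) = 35531/1222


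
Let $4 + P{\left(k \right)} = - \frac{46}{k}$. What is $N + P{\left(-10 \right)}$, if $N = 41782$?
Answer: $\frac{208913}{5} \approx 41783.0$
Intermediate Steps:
$P{\left(k \right)} = -4 - \frac{46}{k}$
$N + P{\left(-10 \right)} = 41782 - \left(4 + \frac{46}{-10}\right) = 41782 - - \frac{3}{5} = 41782 + \left(-4 + \frac{23}{5}\right) = 41782 + \frac{3}{5} = \frac{208913}{5}$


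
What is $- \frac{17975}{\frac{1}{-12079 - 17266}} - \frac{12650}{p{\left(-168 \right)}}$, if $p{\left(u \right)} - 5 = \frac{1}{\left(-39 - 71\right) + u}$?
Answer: $\frac{732661168175}{1389} \approx 5.2747 \cdot 10^{8}$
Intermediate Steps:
$p{\left(u \right)} = 5 + \frac{1}{-110 + u}$ ($p{\left(u \right)} = 5 + \frac{1}{\left(-39 - 71\right) + u} = 5 + \frac{1}{-110 + u}$)
$- \frac{17975}{\frac{1}{-12079 - 17266}} - \frac{12650}{p{\left(-168 \right)}} = - \frac{17975}{\frac{1}{-12079 - 17266}} - \frac{12650}{\frac{1}{-110 - 168} \left(-549 + 5 \left(-168\right)\right)} = - \frac{17975}{\frac{1}{-29345}} - \frac{12650}{\frac{1}{-278} \left(-549 - 840\right)} = - \frac{17975}{- \frac{1}{29345}} - \frac{12650}{\left(- \frac{1}{278}\right) \left(-1389\right)} = \left(-17975\right) \left(-29345\right) - \frac{12650}{\frac{1389}{278}} = 527476375 - \frac{3516700}{1389} = \frac{732661168175}{1389}$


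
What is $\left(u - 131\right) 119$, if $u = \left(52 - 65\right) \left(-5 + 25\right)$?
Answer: $-46529$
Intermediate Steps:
$u = -260$ ($u = \left(-13\right) 20 = -260$)
$\left(u - 131\right) 119 = \left(-260 - 131\right) 119 = \left(-391\right) 119 = -46529$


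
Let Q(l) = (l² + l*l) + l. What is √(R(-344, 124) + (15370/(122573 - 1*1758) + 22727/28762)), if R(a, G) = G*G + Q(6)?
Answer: √262854320175158/130414 ≈ 124.32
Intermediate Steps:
Q(l) = l + 2*l² (Q(l) = (l² + l²) + l = 2*l² + l = l + 2*l²)
R(a, G) = 78 + G² (R(a, G) = G*G + 6*(1 + 2*6) = G² + 6*(1 + 12) = G² + 6*13 = G² + 78 = 78 + G²)
√(R(-344, 124) + (15370/(122573 - 1*1758) + 22727/28762)) = √((78 + 124²) + (15370/(122573 - 1*1758) + 22727/28762)) = √((78 + 15376) + (15370/(122573 - 1758) + 22727*(1/28762))) = √(15454 + (15370/120815 + 22727/28762)) = √(15454 + (15370*(1/120815) + 22727/28762)) = √(15454 + (3074/24163 + 22727/28762)) = √(15454 + 119641/130414) = √(2015537597/130414) = √262854320175158/130414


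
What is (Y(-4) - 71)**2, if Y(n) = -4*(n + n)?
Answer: 1521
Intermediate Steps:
Y(n) = -8*n
(Y(-4) - 71)**2 = (-8*(-4) - 71)**2 = (32 - 71)**2 = (-39)**2 = 1521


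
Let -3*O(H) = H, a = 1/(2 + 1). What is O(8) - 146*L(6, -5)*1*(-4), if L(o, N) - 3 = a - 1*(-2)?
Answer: 3112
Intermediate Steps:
a = ⅓ (a = 1/3 = ⅓ ≈ 0.33333)
O(H) = -H/3
L(o, N) = 16/3 (L(o, N) = 3 + (⅓ - 1*(-2)) = 3 + (⅓ + 2) = 3 + 7/3 = 16/3)
O(8) - 146*L(6, -5)*1*(-4) = -⅓*8 - 146*(16/3)*1*(-4) = -8/3 - 2336*(-4)/3 = -8/3 - 146*(-64/3) = -8/3 + 9344/3 = 3112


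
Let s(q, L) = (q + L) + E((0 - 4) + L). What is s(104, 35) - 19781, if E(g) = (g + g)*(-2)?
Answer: -19766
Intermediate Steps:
E(g) = -4*g (E(g) = (2*g)*(-2) = -4*g)
s(q, L) = 16 + q - 3*L (s(q, L) = (q + L) - 4*((0 - 4) + L) = (L + q) - 4*(-4 + L) = (L + q) + (16 - 4*L) = 16 + q - 3*L)
s(104, 35) - 19781 = (16 + 104 - 3*35) - 19781 = (16 + 104 - 105) - 19781 = 15 - 19781 = -19766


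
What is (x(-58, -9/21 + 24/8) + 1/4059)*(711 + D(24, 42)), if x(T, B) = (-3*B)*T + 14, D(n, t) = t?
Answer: 3290754827/9471 ≈ 3.4746e+5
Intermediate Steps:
x(T, B) = 14 - 3*B*T (x(T, B) = -3*B*T + 14 = 14 - 3*B*T)
(x(-58, -9/21 + 24/8) + 1/4059)*(711 + D(24, 42)) = ((14 - 3*(-9/21 + 24/8)*(-58)) + 1/4059)*(711 + 42) = ((14 - 3*(-9*1/21 + 24*(1/8))*(-58)) + 1/4059)*753 = ((14 - 3*(-3/7 + 3)*(-58)) + 1/4059)*753 = ((14 - 3*18/7*(-58)) + 1/4059)*753 = ((14 + 3132/7) + 1/4059)*753 = (3230/7 + 1/4059)*753 = (13110577/28413)*753 = 3290754827/9471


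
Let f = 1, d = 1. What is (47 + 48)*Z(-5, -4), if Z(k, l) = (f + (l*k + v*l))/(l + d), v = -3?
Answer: -1045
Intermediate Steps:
Z(k, l) = (1 - 3*l + k*l)/(1 + l) (Z(k, l) = (1 + (l*k - 3*l))/(l + 1) = (1 + (k*l - 3*l))/(1 + l) = (1 + (-3*l + k*l))/(1 + l) = (1 - 3*l + k*l)/(1 + l))
(47 + 48)*Z(-5, -4) = (47 + 48)*((1 - 3*(-4) - 5*(-4))/(1 - 4)) = 95*((1 + 12 + 20)/(-3)) = 95*(-1/3*33) = 95*(-11) = -1045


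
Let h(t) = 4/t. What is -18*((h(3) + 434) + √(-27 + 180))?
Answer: -7836 - 54*√17 ≈ -8058.6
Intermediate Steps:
-18*((h(3) + 434) + √(-27 + 180)) = -18*((4/3 + 434) + √(-27 + 180)) = -18*((4*(⅓) + 434) + √153) = -18*((4/3 + 434) + 3*√17) = -18*(1306/3 + 3*√17) = -7836 - 54*√17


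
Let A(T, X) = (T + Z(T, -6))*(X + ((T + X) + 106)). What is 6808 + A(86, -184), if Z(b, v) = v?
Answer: -7272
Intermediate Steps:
A(T, X) = (-6 + T)*(106 + T + 2*X) (A(T, X) = (T - 6)*(X + ((T + X) + 106)) = (-6 + T)*(X + (106 + T + X)) = (-6 + T)*(106 + T + 2*X))
6808 + A(86, -184) = 6808 + (-636 + 86² - 12*(-184) + 100*86 + 2*86*(-184)) = 6808 + (-636 + 7396 + 2208 + 8600 - 31648) = 6808 - 14080 = -7272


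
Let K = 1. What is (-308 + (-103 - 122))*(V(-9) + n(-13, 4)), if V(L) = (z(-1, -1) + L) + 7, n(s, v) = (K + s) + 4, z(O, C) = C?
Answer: 5863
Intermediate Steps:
n(s, v) = 5 + s (n(s, v) = (1 + s) + 4 = 5 + s)
V(L) = 6 + L (V(L) = (-1 + L) + 7 = 6 + L)
(-308 + (-103 - 122))*(V(-9) + n(-13, 4)) = (-308 + (-103 - 122))*((6 - 9) + (5 - 13)) = (-308 - 225)*(-3 - 8) = -533*(-11) = 5863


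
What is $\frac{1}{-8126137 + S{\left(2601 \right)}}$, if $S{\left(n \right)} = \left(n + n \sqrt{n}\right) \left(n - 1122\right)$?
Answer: $\frac{1}{191911571} \approx 5.2107 \cdot 10^{-9}$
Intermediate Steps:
$S{\left(n \right)} = \left(-1122 + n\right) \left(n + n^{\frac{3}{2}}\right)$ ($S{\left(n \right)} = \left(n + n^{\frac{3}{2}}\right) \left(-1122 + n\right) = \left(-1122 + n\right) \left(n + n^{\frac{3}{2}}\right)$)
$\frac{1}{-8126137 + S{\left(2601 \right)}} = \frac{1}{-8126137 + \left(2601^{2} + 2601^{\frac{5}{2}} - 2918322 - 1122 \cdot 2601^{\frac{3}{2}}\right)} = \frac{1}{-8126137 + \left(6765201 + 345025251 - 2918322 - 148834422\right)} = \frac{1}{-8126137 + 200037708} = \frac{1}{191911571}$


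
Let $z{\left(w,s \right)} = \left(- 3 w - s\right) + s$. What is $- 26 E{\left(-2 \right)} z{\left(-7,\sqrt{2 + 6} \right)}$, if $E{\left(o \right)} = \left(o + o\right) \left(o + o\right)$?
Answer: $-8736$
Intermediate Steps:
$E{\left(o \right)} = 4 o^{2}$ ($E{\left(o \right)} = 2 o 2 o = 4 o^{2}$)
$z{\left(w,s \right)} = - 3 w$ ($z{\left(w,s \right)} = \left(- s - 3 w\right) + s = - 3 w$)
$- 26 E{\left(-2 \right)} z{\left(-7,\sqrt{2 + 6} \right)} = - 26 \cdot 4 \left(-2\right)^{2} \left(\left(-3\right) \left(-7\right)\right) = - 26 \cdot 4 \cdot 4 \cdot 21 = \left(-26\right) 16 \cdot 21 = \left(-416\right) 21 = -8736$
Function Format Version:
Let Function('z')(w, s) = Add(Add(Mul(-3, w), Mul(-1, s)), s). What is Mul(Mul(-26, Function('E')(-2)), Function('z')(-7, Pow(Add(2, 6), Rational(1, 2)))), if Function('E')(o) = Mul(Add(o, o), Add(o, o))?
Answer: -8736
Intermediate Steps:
Function('E')(o) = Mul(4, Pow(o, 2)) (Function('E')(o) = Mul(Mul(2, o), Mul(2, o)) = Mul(4, Pow(o, 2)))
Function('z')(w, s) = Mul(-3, w) (Function('z')(w, s) = Add(Add(Mul(-1, s), Mul(-3, w)), s) = Mul(-3, w))
Mul(Mul(-26, Function('E')(-2)), Function('z')(-7, Pow(Add(2, 6), Rational(1, 2)))) = Mul(Mul(-26, Mul(4, Pow(-2, 2))), Mul(-3, -7)) = Mul(Mul(-26, Mul(4, 4)), 21) = Mul(Mul(-26, 16), 21) = Mul(-416, 21) = -8736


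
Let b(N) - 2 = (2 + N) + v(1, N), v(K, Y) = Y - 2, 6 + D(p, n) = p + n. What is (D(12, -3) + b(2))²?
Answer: 81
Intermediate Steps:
D(p, n) = -6 + n + p (D(p, n) = -6 + (p + n) = -6 + (n + p) = -6 + n + p)
v(K, Y) = -2 + Y
b(N) = 2 + 2*N (b(N) = 2 + ((2 + N) + (-2 + N)) = 2 + 2*N)
(D(12, -3) + b(2))² = ((-6 - 3 + 12) + (2 + 2*2))² = (3 + (2 + 4))² = (3 + 6)² = 9² = 81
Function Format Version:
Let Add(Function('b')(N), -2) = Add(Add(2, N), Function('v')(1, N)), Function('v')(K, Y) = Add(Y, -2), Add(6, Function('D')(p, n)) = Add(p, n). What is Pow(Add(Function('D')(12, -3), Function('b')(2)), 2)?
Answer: 81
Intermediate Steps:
Function('D')(p, n) = Add(-6, n, p) (Function('D')(p, n) = Add(-6, Add(p, n)) = Add(-6, Add(n, p)) = Add(-6, n, p))
Function('v')(K, Y) = Add(-2, Y)
Function('b')(N) = Add(2, Mul(2, N)) (Function('b')(N) = Add(2, Add(Add(2, N), Add(-2, N))) = Add(2, Mul(2, N)))
Pow(Add(Function('D')(12, -3), Function('b')(2)), 2) = Pow(Add(Add(-6, -3, 12), Add(2, Mul(2, 2))), 2) = Pow(Add(3, Add(2, 4)), 2) = Pow(Add(3, 6), 2) = Pow(9, 2) = 81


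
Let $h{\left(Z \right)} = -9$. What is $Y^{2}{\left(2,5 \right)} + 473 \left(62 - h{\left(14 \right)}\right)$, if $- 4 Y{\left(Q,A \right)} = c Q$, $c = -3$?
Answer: $\frac{134341}{4} \approx 33585.0$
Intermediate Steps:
$Y{\left(Q,A \right)} = \frac{3 Q}{4}$ ($Y{\left(Q,A \right)} = - \frac{\left(-3\right) Q}{4} = \frac{3 Q}{4}$)
$Y^{2}{\left(2,5 \right)} + 473 \left(62 - h{\left(14 \right)}\right) = \left(\frac{3}{4} \cdot 2\right)^{2} + 473 \left(62 - -9\right) = \left(\frac{3}{2}\right)^{2} + 473 \left(62 + 9\right) = \frac{9}{4} + 473 \cdot 71 = \frac{9}{4} + 33583 = \frac{134341}{4}$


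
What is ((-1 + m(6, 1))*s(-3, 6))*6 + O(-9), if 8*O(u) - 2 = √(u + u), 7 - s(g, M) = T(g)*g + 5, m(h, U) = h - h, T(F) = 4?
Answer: -335/4 + 3*I*√2/8 ≈ -83.75 + 0.53033*I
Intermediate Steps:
m(h, U) = 0
s(g, M) = 2 - 4*g (s(g, M) = 7 - (4*g + 5) = 7 - (5 + 4*g) = 7 + (-5 - 4*g) = 2 - 4*g)
O(u) = ¼ + √2*√u/8 (O(u) = ¼ + √(u + u)/8 = ¼ + √(2*u)/8 = ¼ + (√2*√u)/8 = ¼ + √2*√u/8)
((-1 + m(6, 1))*s(-3, 6))*6 + O(-9) = ((-1 + 0)*(2 - 4*(-3)))*6 + (¼ + √2*√(-9)/8) = -(2 + 12)*6 + (¼ + √2*(3*I)/8) = -1*14*6 + (¼ + 3*I*√2/8) = -14*6 + (¼ + 3*I*√2/8) = -84 + (¼ + 3*I*√2/8) = -335/4 + 3*I*√2/8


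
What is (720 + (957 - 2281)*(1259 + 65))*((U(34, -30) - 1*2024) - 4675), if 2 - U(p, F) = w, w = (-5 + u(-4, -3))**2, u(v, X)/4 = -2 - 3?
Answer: 12830018432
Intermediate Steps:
u(v, X) = -20 (u(v, X) = 4*(-2 - 3) = 4*(-5) = -20)
w = 625 (w = (-5 - 20)**2 = (-25)**2 = 625)
U(p, F) = -623 (U(p, F) = 2 - 1*625 = 2 - 625 = -623)
(720 + (957 - 2281)*(1259 + 65))*((U(34, -30) - 1*2024) - 4675) = (720 + (957 - 2281)*(1259 + 65))*((-623 - 1*2024) - 4675) = (720 - 1324*1324)*((-623 - 2024) - 4675) = (720 - 1752976)*(-2647 - 4675) = -1752256*(-7322) = 12830018432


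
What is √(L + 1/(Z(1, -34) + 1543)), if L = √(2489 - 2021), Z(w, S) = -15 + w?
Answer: √(1529 + 14027046*√13)/1529 ≈ 4.6512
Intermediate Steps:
L = 6*√13 (L = √468 = 6*√13 ≈ 21.633)
√(L + 1/(Z(1, -34) + 1543)) = √(6*√13 + 1/((-15 + 1) + 1543)) = √(6*√13 + 1/(-14 + 1543)) = √(6*√13 + 1/1529) = √(1/1529 + 6*√13)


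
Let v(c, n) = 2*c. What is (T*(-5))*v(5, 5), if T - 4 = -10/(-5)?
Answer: -300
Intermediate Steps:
T = 6 (T = 4 - 10/(-5) = 4 - 10*(-⅕) = 4 + 2 = 6)
(T*(-5))*v(5, 5) = (6*(-5))*(2*5) = -30*10 = -300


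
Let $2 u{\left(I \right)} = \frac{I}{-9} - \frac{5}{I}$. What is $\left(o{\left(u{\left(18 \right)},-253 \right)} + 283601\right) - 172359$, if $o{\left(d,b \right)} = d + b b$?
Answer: $\frac{6308995}{36} \approx 1.7525 \cdot 10^{5}$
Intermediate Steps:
$u{\left(I \right)} = - \frac{5}{2 I} - \frac{I}{18}$ ($u{\left(I \right)} = \frac{\frac{I}{-9} - \frac{5}{I}}{2} = \frac{I \left(- \frac{1}{9}\right) - \frac{5}{I}}{2} = \frac{- \frac{I}{9} - \frac{5}{I}}{2} = \frac{- \frac{5}{I} - \frac{I}{9}}{2} = - \frac{5}{2 I} - \frac{I}{18}$)
$o{\left(d,b \right)} = d + b^{2}$
$\left(o{\left(u{\left(18 \right)},-253 \right)} + 283601\right) - 172359 = \left(\left(\frac{-45 - 18^{2}}{18 \cdot 18} + \left(-253\right)^{2}\right) + 283601\right) - 172359 = \left(\left(\frac{1}{18} \cdot \frac{1}{18} \left(-45 - 324\right) + 64009\right) + 283601\right) - 172359 = \left(\left(\frac{1}{18} \cdot \frac{1}{18} \left(-369\right) + 64009\right) + 283601\right) - 172359 = \left(\left(- \frac{41}{36} + 64009\right) + 283601\right) - 172359 = \left(\frac{2304283}{36} + 283601\right) - 172359 = \frac{12513919}{36} - 172359 = \frac{6308995}{36}$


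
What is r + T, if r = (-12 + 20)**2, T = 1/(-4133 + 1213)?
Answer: 186879/2920 ≈ 64.000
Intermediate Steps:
T = -1/2920 (T = 1/(-2920) = -1/2920 ≈ -0.00034247)
r = 64 (r = 8**2 = 64)
r + T = 64 - 1/2920 = 186879/2920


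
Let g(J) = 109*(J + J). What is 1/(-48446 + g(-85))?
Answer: -1/66976 ≈ -1.4931e-5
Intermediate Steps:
g(J) = 218*J (g(J) = 109*(2*J) = 218*J)
1/(-48446 + g(-85)) = 1/(-48446 + 218*(-85)) = 1/(-48446 - 18530) = 1/(-66976) = -1/66976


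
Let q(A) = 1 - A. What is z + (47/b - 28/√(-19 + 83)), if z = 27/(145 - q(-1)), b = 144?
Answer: -61463/20592 ≈ -2.9848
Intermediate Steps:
z = 27/143 (z = 27/(145 - (1 - 1*(-1))) = 27/(145 - (1 + 1)) = 27/(145 - 1*2) = 27/(145 - 2) = 27/143 ≈ 0.18881)
z + (47/b - 28/√(-19 + 83)) = 27/143 + (47/144 - 28/√(-19 + 83)) = 27/143 + (47*(1/144) - 28/(√64)) = 27/143 + (47/144 - 28/8) = 27/143 + (47/144 - 28*⅛) = 27/143 + (47/144 - 7/2) = 27/143 - 457/144 = -61463/20592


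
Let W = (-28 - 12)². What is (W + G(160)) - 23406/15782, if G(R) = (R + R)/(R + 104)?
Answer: 416574241/260403 ≈ 1599.7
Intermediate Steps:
W = 1600 (W = (-40)² = 1600)
G(R) = 2*R/(104 + R) (G(R) = (2*R)/(104 + R) = 2*R/(104 + R))
(W + G(160)) - 23406/15782 = (1600 + 2*160/(104 + 160)) - 23406/15782 = (1600 + 2*160/264) - 23406*1/15782 = (1600 + 2*160*(1/264)) - 11703/7891 = (1600 + 40/33) - 11703/7891 = 52840/33 - 11703/7891 = 416574241/260403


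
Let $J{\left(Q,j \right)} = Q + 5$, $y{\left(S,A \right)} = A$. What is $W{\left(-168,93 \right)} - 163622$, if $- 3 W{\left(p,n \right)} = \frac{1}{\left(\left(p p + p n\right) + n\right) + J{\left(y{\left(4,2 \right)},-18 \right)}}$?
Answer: $- \frac{6233998201}{38100} \approx -1.6362 \cdot 10^{5}$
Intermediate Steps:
$J{\left(Q,j \right)} = 5 + Q$
$W{\left(p,n \right)} = - \frac{1}{3 \left(7 + n + p^{2} + n p\right)}$ ($W{\left(p,n \right)} = - \frac{1}{3 \left(\left(\left(p p + p n\right) + n\right) + \left(5 + 2\right)\right)} = - \frac{1}{3 \left(\left(\left(p^{2} + n p\right) + n\right) + 7\right)} = - \frac{1}{3 \left(\left(n + p^{2} + n p\right) + 7\right)} = - \frac{1}{3 \left(7 + n + p^{2} + n p\right)}$)
$W{\left(-168,93 \right)} - 163622 = - \frac{1}{21 + 3 \cdot 93 + 3 \left(-168\right)^{2} + 3 \cdot 93 \left(-168\right)} - 163622 = - \frac{1}{21 + 279 + 3 \cdot 28224 - 46872} - 163622 = - \frac{1}{21 + 279 + 84672 - 46872} - 163622 = - \frac{1}{38100} - 163622 = - \frac{6233998201}{38100}$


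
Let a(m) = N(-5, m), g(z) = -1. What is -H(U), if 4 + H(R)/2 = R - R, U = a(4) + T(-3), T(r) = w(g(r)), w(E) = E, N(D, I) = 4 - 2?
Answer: 8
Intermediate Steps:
N(D, I) = 2
a(m) = 2
T(r) = -1
U = 1 (U = 2 - 1 = 1)
H(R) = -8 (H(R) = -8 + 2*(R - R) = -8 + 2*0 = -8 + 0 = -8)
-H(U) = -1*(-8) = 8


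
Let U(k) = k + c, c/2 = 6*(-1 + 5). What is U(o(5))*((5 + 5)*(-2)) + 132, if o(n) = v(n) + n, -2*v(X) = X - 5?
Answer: -928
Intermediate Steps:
v(X) = 5/2 - X/2 (v(X) = -(X - 5)/2 = -(-5 + X)/2 = 5/2 - X/2)
c = 48 (c = 2*(6*(-1 + 5)) = 2*(6*4) = 2*24 = 48)
o(n) = 5/2 + n/2 (o(n) = (5/2 - n/2) + n = 5/2 + n/2)
U(k) = 48 + k (U(k) = k + 48 = 48 + k)
U(o(5))*((5 + 5)*(-2)) + 132 = (48 + (5/2 + (½)*5))*((5 + 5)*(-2)) + 132 = (48 + (5/2 + 5/2))*(10*(-2)) + 132 = (48 + 5)*(-20) + 132 = 53*(-20) + 132 = -1060 + 132 = -928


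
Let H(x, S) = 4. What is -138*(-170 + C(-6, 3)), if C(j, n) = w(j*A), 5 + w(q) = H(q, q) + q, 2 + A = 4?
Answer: 25254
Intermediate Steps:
A = 2 (A = -2 + 4 = 2)
w(q) = -1 + q (w(q) = -5 + (4 + q) = -1 + q)
C(j, n) = -1 + 2*j (C(j, n) = -1 + j*2 = -1 + 2*j)
-138*(-170 + C(-6, 3)) = -138*(-170 + (-1 + 2*(-6))) = -138*(-170 + (-1 - 12)) = -138*(-170 - 13) = -138*(-183) = 25254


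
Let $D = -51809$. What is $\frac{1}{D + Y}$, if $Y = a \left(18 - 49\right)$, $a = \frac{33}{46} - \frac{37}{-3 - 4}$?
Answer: $- \frac{322}{16742421} \approx -1.9233 \cdot 10^{-5}$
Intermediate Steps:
$a = \frac{1933}{322}$ ($a = 33 \cdot \frac{1}{46} - \frac{37}{-7} = \frac{33}{46} - - \frac{37}{7} = \frac{33}{46} + \frac{37}{7} = \frac{1933}{322} \approx 6.0031$)
$Y = - \frac{59923}{322}$ ($Y = \frac{1933 \left(18 - 49\right)}{322} = \frac{1933}{322} \left(-31\right) = - \frac{59923}{322} \approx -186.1$)
$\frac{1}{D + Y} = \frac{1}{-51809 - \frac{59923}{322}} = \frac{1}{- \frac{16742421}{322}} = - \frac{322}{16742421}$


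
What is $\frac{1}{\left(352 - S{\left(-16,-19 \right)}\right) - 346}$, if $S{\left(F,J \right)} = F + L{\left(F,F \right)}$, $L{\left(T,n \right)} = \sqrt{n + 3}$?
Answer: $\frac{22}{497} + \frac{i \sqrt{13}}{497} \approx 0.044266 + 0.0072546 i$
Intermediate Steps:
$L{\left(T,n \right)} = \sqrt{3 + n}$
$S{\left(F,J \right)} = F + \sqrt{3 + F}$
$\frac{1}{\left(352 - S{\left(-16,-19 \right)}\right) - 346} = \frac{1}{\left(352 - \left(-16 + \sqrt{3 - 16}\right)\right) - 346} = \frac{1}{\left(352 - \left(-16 + \sqrt{-13}\right)\right) - 346} = \frac{1}{\left(352 - \left(-16 + i \sqrt{13}\right)\right) - 346} = \frac{1}{\left(352 + \left(16 - i \sqrt{13}\right)\right) - 346} = \frac{1}{\left(368 - i \sqrt{13}\right) - 346} = \frac{1}{22 - i \sqrt{13}}$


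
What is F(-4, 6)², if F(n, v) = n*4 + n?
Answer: 400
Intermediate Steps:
F(n, v) = 5*n (F(n, v) = 4*n + n = 5*n)
F(-4, 6)² = (5*(-4))² = (-20)² = 400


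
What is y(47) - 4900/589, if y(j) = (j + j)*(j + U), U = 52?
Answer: 5476334/589 ≈ 9297.7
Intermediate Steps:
y(j) = 2*j*(52 + j) (y(j) = (j + j)*(j + 52) = (2*j)*(52 + j) = 2*j*(52 + j))
y(47) - 4900/589 = 2*47*(52 + 47) - 4900/589 = 2*47*99 - 4900/589 = 9306 - 1*4900/589 = 9306 - 4900/589 = 5476334/589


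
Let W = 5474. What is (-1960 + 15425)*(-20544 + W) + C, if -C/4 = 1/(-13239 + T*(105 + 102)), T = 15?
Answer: -1028183225848/5067 ≈ -2.0292e+8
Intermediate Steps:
C = 2/5067 (C = -4/(-13239 + 15*(105 + 102)) = -4/(-13239 + 15*207) = -4/(-13239 + 3105) = -4/(-10134) = -4*(-1/10134) = 2/5067 ≈ 0.00039471)
(-1960 + 15425)*(-20544 + W) + C = (-1960 + 15425)*(-20544 + 5474) + 2/5067 = 13465*(-15070) + 2/5067 = -202917550 + 2/5067 = -1028183225848/5067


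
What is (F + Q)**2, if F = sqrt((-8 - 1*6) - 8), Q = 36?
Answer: (36 + I*sqrt(22))**2 ≈ 1274.0 + 337.71*I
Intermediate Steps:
F = I*sqrt(22) (F = sqrt((-8 - 6) - 8) = sqrt(-14 - 8) = sqrt(-22) = I*sqrt(22) ≈ 4.6904*I)
(F + Q)**2 = (I*sqrt(22) + 36)**2 = (36 + I*sqrt(22))**2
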